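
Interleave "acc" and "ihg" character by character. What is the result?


Interleaving "acc" and "ihg":
  Position 0: 'a' from first, 'i' from second => "ai"
  Position 1: 'c' from first, 'h' from second => "ch"
  Position 2: 'c' from first, 'g' from second => "cg"
Result: aichcg

aichcg


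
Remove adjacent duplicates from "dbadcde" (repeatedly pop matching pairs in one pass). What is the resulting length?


Input: dbadcde
Stack-based adjacent duplicate removal:
  Read 'd': push. Stack: d
  Read 'b': push. Stack: db
  Read 'a': push. Stack: dba
  Read 'd': push. Stack: dbad
  Read 'c': push. Stack: dbadc
  Read 'd': push. Stack: dbadcd
  Read 'e': push. Stack: dbadcde
Final stack: "dbadcde" (length 7)

7


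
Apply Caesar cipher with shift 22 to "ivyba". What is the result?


Caesar cipher: shift "ivyba" by 22
  'i' (pos 8) + 22 = pos 4 = 'e'
  'v' (pos 21) + 22 = pos 17 = 'r'
  'y' (pos 24) + 22 = pos 20 = 'u'
  'b' (pos 1) + 22 = pos 23 = 'x'
  'a' (pos 0) + 22 = pos 22 = 'w'
Result: eruxw

eruxw


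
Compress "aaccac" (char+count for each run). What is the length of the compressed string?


Input: aaccac
Runs:
  'a' x 2 => "a2"
  'c' x 2 => "c2"
  'a' x 1 => "a1"
  'c' x 1 => "c1"
Compressed: "a2c2a1c1"
Compressed length: 8

8


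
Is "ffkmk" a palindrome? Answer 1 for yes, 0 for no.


Input: ffkmk
Reversed: kmkff
  Compare pos 0 ('f') with pos 4 ('k'): MISMATCH
  Compare pos 1 ('f') with pos 3 ('m'): MISMATCH
Result: not a palindrome

0


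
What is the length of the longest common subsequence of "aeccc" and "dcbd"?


LCS of "aeccc" and "dcbd"
DP table:
           d    c    b    d
      0    0    0    0    0
  a   0    0    0    0    0
  e   0    0    0    0    0
  c   0    0    1    1    1
  c   0    0    1    1    1
  c   0    0    1    1    1
LCS length = dp[5][4] = 1

1


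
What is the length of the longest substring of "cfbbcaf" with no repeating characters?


Input: "cfbbcaf"
Sliding window (track last position of each char):
  Position 0 ('c'): window [0,0] length 1 -- new best
  Position 1 ('f'): window [0,1] length 2 -- new best
  Position 2 ('b'): window [0,2] length 3 -- new best
  Position 3 ('b'): repeat (last at 2), move window start to 3
  Position 3 ('b'): window [3,3] length 1
  Position 4 ('c'): window [3,4] length 2
  Position 5 ('a'): window [3,5] length 3
  Position 6 ('f'): window [3,6] length 4 -- new best
Longest substring with no repeats: "bcaf" with length 4

4


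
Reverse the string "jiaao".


Input: jiaao
Reading characters right to left:
  Position 4: 'o'
  Position 3: 'a'
  Position 2: 'a'
  Position 1: 'i'
  Position 0: 'j'
Reversed: oaaij

oaaij


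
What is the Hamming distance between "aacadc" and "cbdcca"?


Comparing "aacadc" and "cbdcca" position by position:
  Position 0: 'a' vs 'c' => differ
  Position 1: 'a' vs 'b' => differ
  Position 2: 'c' vs 'd' => differ
  Position 3: 'a' vs 'c' => differ
  Position 4: 'd' vs 'c' => differ
  Position 5: 'c' vs 'a' => differ
Total differences (Hamming distance): 6

6


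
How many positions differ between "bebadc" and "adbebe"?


Comparing "bebadc" and "adbebe" position by position:
  Position 0: 'b' vs 'a' => DIFFER
  Position 1: 'e' vs 'd' => DIFFER
  Position 2: 'b' vs 'b' => same
  Position 3: 'a' vs 'e' => DIFFER
  Position 4: 'd' vs 'b' => DIFFER
  Position 5: 'c' vs 'e' => DIFFER
Positions that differ: 5

5


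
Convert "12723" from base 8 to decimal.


Input: "12723" in base 8
Positional expansion:
  Digit '1' (value 1) x 8^4 = 4096
  Digit '2' (value 2) x 8^3 = 1024
  Digit '7' (value 7) x 8^2 = 448
  Digit '2' (value 2) x 8^1 = 16
  Digit '3' (value 3) x 8^0 = 3
Sum = 5587

5587


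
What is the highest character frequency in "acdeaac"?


Input: acdeaac
Character counts:
  'a': 3
  'c': 2
  'd': 1
  'e': 1
Maximum frequency: 3

3


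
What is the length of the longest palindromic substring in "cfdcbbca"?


Input: "cfdcbbca"
Checking substrings for palindromes:
  [3:7] "cbbc" (len 4) => palindrome
  [4:6] "bb" (len 2) => palindrome
Longest palindromic substring: "cbbc" with length 4

4


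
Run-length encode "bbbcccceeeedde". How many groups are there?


Input: bbbcccceeeedde
Scanning for consecutive runs:
  Group 1: 'b' x 3 (positions 0-2)
  Group 2: 'c' x 4 (positions 3-6)
  Group 3: 'e' x 4 (positions 7-10)
  Group 4: 'd' x 2 (positions 11-12)
  Group 5: 'e' x 1 (positions 13-13)
Total groups: 5

5


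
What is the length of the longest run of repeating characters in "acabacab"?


Input: "acabacab"
Scanning for longest run:
  Position 1 ('c'): new char, reset run to 1
  Position 2 ('a'): new char, reset run to 1
  Position 3 ('b'): new char, reset run to 1
  Position 4 ('a'): new char, reset run to 1
  Position 5 ('c'): new char, reset run to 1
  Position 6 ('a'): new char, reset run to 1
  Position 7 ('b'): new char, reset run to 1
Longest run: 'a' with length 1

1


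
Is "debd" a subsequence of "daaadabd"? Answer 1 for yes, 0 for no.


Check if "debd" is a subsequence of "daaadabd"
Greedy scan:
  Position 0 ('d'): matches sub[0] = 'd'
  Position 1 ('a'): no match needed
  Position 2 ('a'): no match needed
  Position 3 ('a'): no match needed
  Position 4 ('d'): no match needed
  Position 5 ('a'): no match needed
  Position 6 ('b'): no match needed
  Position 7 ('d'): no match needed
Only matched 1/4 characters => not a subsequence

0


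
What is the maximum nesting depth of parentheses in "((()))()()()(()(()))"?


Input: "((()))()()()(()(()))"
Tracking depth:
  Position 0 '(': depth becomes 1
  Position 1 '(': depth becomes 2
  Position 2 '(': depth becomes 3
  Position 3 ')': depth becomes 2
  Position 4 ')': depth becomes 1
  Position 5 ')': depth becomes 0
  Position 6 '(': depth becomes 1
  Position 7 ')': depth becomes 0
  Position 8 '(': depth becomes 1
  Position 9 ')': depth becomes 0
  Position 10 '(': depth becomes 1
  Position 11 ')': depth becomes 0
  Position 12 '(': depth becomes 1
  Position 13 '(': depth becomes 2
  Position 14 ')': depth becomes 1
  Position 15 '(': depth becomes 2
  Position 16 '(': depth becomes 3
  Position 17 ')': depth becomes 2
  Position 18 ')': depth becomes 1
  Position 19 ')': depth becomes 0
Maximum depth reached: 3

3


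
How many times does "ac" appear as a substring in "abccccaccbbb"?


Searching for "ac" in "abccccaccbbb"
Scanning each position:
  Position 0: "ab" => no
  Position 1: "bc" => no
  Position 2: "cc" => no
  Position 3: "cc" => no
  Position 4: "cc" => no
  Position 5: "ca" => no
  Position 6: "ac" => MATCH
  Position 7: "cc" => no
  Position 8: "cb" => no
  Position 9: "bb" => no
  Position 10: "bb" => no
Total occurrences: 1

1


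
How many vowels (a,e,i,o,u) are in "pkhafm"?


Input: pkhafm
Checking each character:
  'p' at position 0: consonant
  'k' at position 1: consonant
  'h' at position 2: consonant
  'a' at position 3: vowel (running total: 1)
  'f' at position 4: consonant
  'm' at position 5: consonant
Total vowels: 1

1


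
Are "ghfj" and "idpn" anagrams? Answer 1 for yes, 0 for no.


Strings: "ghfj", "idpn"
Sorted first:  fghj
Sorted second: dinp
Differ at position 0: 'f' vs 'd' => not anagrams

0


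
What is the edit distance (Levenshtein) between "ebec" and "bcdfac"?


Computing edit distance: "ebec" -> "bcdfac"
DP table:
           b    c    d    f    a    c
      0    1    2    3    4    5    6
  e   1    1    2    3    4    5    6
  b   2    1    2    3    4    5    6
  e   3    2    2    3    4    5    6
  c   4    3    2    3    4    5    5
Edit distance = dp[4][6] = 5

5


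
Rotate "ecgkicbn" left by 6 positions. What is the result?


Input: "ecgkicbn", rotate left by 6
First 6 characters: "ecgkic"
Remaining characters: "bn"
Concatenate remaining + first: "bn" + "ecgkic" = "bnecgkic"

bnecgkic


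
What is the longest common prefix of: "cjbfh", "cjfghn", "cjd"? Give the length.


Words: cjbfh, cjfghn, cjd
  Position 0: all 'c' => match
  Position 1: all 'j' => match
  Position 2: ('b', 'f', 'd') => mismatch, stop
LCP = "cj" (length 2)

2


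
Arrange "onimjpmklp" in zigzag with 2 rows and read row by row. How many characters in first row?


Zigzag "onimjpmklp" into 2 rows:
Placing characters:
  'o' => row 0
  'n' => row 1
  'i' => row 0
  'm' => row 1
  'j' => row 0
  'p' => row 1
  'm' => row 0
  'k' => row 1
  'l' => row 0
  'p' => row 1
Rows:
  Row 0: "oijml"
  Row 1: "nmpkp"
First row length: 5

5


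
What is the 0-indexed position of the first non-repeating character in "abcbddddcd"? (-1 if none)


Input: abcbddddcd
Character frequencies:
  'a': 1
  'b': 2
  'c': 2
  'd': 5
Scanning left to right for freq == 1:
  Position 0 ('a'): unique! => answer = 0

0


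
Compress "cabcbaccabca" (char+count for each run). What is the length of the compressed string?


Input: cabcbaccabca
Runs:
  'c' x 1 => "c1"
  'a' x 1 => "a1"
  'b' x 1 => "b1"
  'c' x 1 => "c1"
  'b' x 1 => "b1"
  'a' x 1 => "a1"
  'c' x 2 => "c2"
  'a' x 1 => "a1"
  'b' x 1 => "b1"
  'c' x 1 => "c1"
  'a' x 1 => "a1"
Compressed: "c1a1b1c1b1a1c2a1b1c1a1"
Compressed length: 22

22


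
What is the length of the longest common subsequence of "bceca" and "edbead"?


LCS of "bceca" and "edbead"
DP table:
           e    d    b    e    a    d
      0    0    0    0    0    0    0
  b   0    0    0    1    1    1    1
  c   0    0    0    1    1    1    1
  e   0    1    1    1    2    2    2
  c   0    1    1    1    2    2    2
  a   0    1    1    1    2    3    3
LCS length = dp[5][6] = 3

3


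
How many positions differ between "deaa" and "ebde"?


Comparing "deaa" and "ebde" position by position:
  Position 0: 'd' vs 'e' => DIFFER
  Position 1: 'e' vs 'b' => DIFFER
  Position 2: 'a' vs 'd' => DIFFER
  Position 3: 'a' vs 'e' => DIFFER
Positions that differ: 4

4


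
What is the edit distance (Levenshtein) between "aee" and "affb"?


Computing edit distance: "aee" -> "affb"
DP table:
           a    f    f    b
      0    1    2    3    4
  a   1    0    1    2    3
  e   2    1    1    2    3
  e   3    2    2    2    3
Edit distance = dp[3][4] = 3

3


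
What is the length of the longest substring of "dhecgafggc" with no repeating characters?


Input: "dhecgafggc"
Sliding window (track last position of each char):
  Position 0 ('d'): window [0,0] length 1 -- new best
  Position 1 ('h'): window [0,1] length 2 -- new best
  Position 2 ('e'): window [0,2] length 3 -- new best
  Position 3 ('c'): window [0,3] length 4 -- new best
  Position 4 ('g'): window [0,4] length 5 -- new best
  Position 5 ('a'): window [0,5] length 6 -- new best
  Position 6 ('f'): window [0,6] length 7 -- new best
  Position 7 ('g'): repeat (last at 4), move window start to 5
  Position 7 ('g'): window [5,7] length 3
  Position 8 ('g'): repeat (last at 7), move window start to 8
  Position 8 ('g'): window [8,8] length 1
  Position 9 ('c'): window [8,9] length 2
Longest substring with no repeats: "dhecgaf" with length 7

7


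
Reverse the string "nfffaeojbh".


Input: nfffaeojbh
Reading characters right to left:
  Position 9: 'h'
  Position 8: 'b'
  Position 7: 'j'
  Position 6: 'o'
  Position 5: 'e'
  Position 4: 'a'
  Position 3: 'f'
  Position 2: 'f'
  Position 1: 'f'
  Position 0: 'n'
Reversed: hbjoeafffn

hbjoeafffn


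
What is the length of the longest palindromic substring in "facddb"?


Input: "facddb"
Checking substrings for palindromes:
  [3:5] "dd" (len 2) => palindrome
Longest palindromic substring: "dd" with length 2

2


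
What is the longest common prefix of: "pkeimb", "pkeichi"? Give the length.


Words: pkeimb, pkeichi
  Position 0: all 'p' => match
  Position 1: all 'k' => match
  Position 2: all 'e' => match
  Position 3: all 'i' => match
  Position 4: ('m', 'c') => mismatch, stop
LCP = "pkei" (length 4)

4


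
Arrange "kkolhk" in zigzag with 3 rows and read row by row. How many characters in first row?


Zigzag "kkolhk" into 3 rows:
Placing characters:
  'k' => row 0
  'k' => row 1
  'o' => row 2
  'l' => row 1
  'h' => row 0
  'k' => row 1
Rows:
  Row 0: "kh"
  Row 1: "klk"
  Row 2: "o"
First row length: 2

2


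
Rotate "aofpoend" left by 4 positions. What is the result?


Input: "aofpoend", rotate left by 4
First 4 characters: "aofp"
Remaining characters: "oend"
Concatenate remaining + first: "oend" + "aofp" = "oendaofp"

oendaofp


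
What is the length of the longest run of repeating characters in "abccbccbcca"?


Input: "abccbccbcca"
Scanning for longest run:
  Position 1 ('b'): new char, reset run to 1
  Position 2 ('c'): new char, reset run to 1
  Position 3 ('c'): continues run of 'c', length=2
  Position 4 ('b'): new char, reset run to 1
  Position 5 ('c'): new char, reset run to 1
  Position 6 ('c'): continues run of 'c', length=2
  Position 7 ('b'): new char, reset run to 1
  Position 8 ('c'): new char, reset run to 1
  Position 9 ('c'): continues run of 'c', length=2
  Position 10 ('a'): new char, reset run to 1
Longest run: 'c' with length 2

2


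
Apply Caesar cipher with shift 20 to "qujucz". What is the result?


Caesar cipher: shift "qujucz" by 20
  'q' (pos 16) + 20 = pos 10 = 'k'
  'u' (pos 20) + 20 = pos 14 = 'o'
  'j' (pos 9) + 20 = pos 3 = 'd'
  'u' (pos 20) + 20 = pos 14 = 'o'
  'c' (pos 2) + 20 = pos 22 = 'w'
  'z' (pos 25) + 20 = pos 19 = 't'
Result: kodowt

kodowt


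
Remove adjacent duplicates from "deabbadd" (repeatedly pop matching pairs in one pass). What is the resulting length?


Input: deabbadd
Stack-based adjacent duplicate removal:
  Read 'd': push. Stack: d
  Read 'e': push. Stack: de
  Read 'a': push. Stack: dea
  Read 'b': push. Stack: deab
  Read 'b': matches stack top 'b' => pop. Stack: dea
  Read 'a': matches stack top 'a' => pop. Stack: de
  Read 'd': push. Stack: ded
  Read 'd': matches stack top 'd' => pop. Stack: de
Final stack: "de" (length 2)

2


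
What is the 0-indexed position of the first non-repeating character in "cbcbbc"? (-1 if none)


Input: cbcbbc
Character frequencies:
  'b': 3
  'c': 3
Scanning left to right for freq == 1:
  Position 0 ('c'): freq=3, skip
  Position 1 ('b'): freq=3, skip
  Position 2 ('c'): freq=3, skip
  Position 3 ('b'): freq=3, skip
  Position 4 ('b'): freq=3, skip
  Position 5 ('c'): freq=3, skip
  No unique character found => answer = -1

-1


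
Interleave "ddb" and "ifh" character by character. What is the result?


Interleaving "ddb" and "ifh":
  Position 0: 'd' from first, 'i' from second => "di"
  Position 1: 'd' from first, 'f' from second => "df"
  Position 2: 'b' from first, 'h' from second => "bh"
Result: didfbh

didfbh


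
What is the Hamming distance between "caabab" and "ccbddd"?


Comparing "caabab" and "ccbddd" position by position:
  Position 0: 'c' vs 'c' => same
  Position 1: 'a' vs 'c' => differ
  Position 2: 'a' vs 'b' => differ
  Position 3: 'b' vs 'd' => differ
  Position 4: 'a' vs 'd' => differ
  Position 5: 'b' vs 'd' => differ
Total differences (Hamming distance): 5

5


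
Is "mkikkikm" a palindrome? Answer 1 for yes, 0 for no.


Input: mkikkikm
Reversed: mkikkikm
  Compare pos 0 ('m') with pos 7 ('m'): match
  Compare pos 1 ('k') with pos 6 ('k'): match
  Compare pos 2 ('i') with pos 5 ('i'): match
  Compare pos 3 ('k') with pos 4 ('k'): match
Result: palindrome

1


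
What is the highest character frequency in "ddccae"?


Input: ddccae
Character counts:
  'a': 1
  'c': 2
  'd': 2
  'e': 1
Maximum frequency: 2

2


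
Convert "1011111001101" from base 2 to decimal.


Input: "1011111001101" in base 2
Positional expansion:
  Digit '1' (value 1) x 2^12 = 4096
  Digit '0' (value 0) x 2^11 = 0
  Digit '1' (value 1) x 2^10 = 1024
  Digit '1' (value 1) x 2^9 = 512
  Digit '1' (value 1) x 2^8 = 256
  Digit '1' (value 1) x 2^7 = 128
  Digit '1' (value 1) x 2^6 = 64
  Digit '0' (value 0) x 2^5 = 0
  Digit '0' (value 0) x 2^4 = 0
  Digit '1' (value 1) x 2^3 = 8
  Digit '1' (value 1) x 2^2 = 4
  Digit '0' (value 0) x 2^1 = 0
  Digit '1' (value 1) x 2^0 = 1
Sum = 6093

6093


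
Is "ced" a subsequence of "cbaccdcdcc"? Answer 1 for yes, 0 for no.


Check if "ced" is a subsequence of "cbaccdcdcc"
Greedy scan:
  Position 0 ('c'): matches sub[0] = 'c'
  Position 1 ('b'): no match needed
  Position 2 ('a'): no match needed
  Position 3 ('c'): no match needed
  Position 4 ('c'): no match needed
  Position 5 ('d'): no match needed
  Position 6 ('c'): no match needed
  Position 7 ('d'): no match needed
  Position 8 ('c'): no match needed
  Position 9 ('c'): no match needed
Only matched 1/3 characters => not a subsequence

0


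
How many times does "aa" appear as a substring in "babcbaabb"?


Searching for "aa" in "babcbaabb"
Scanning each position:
  Position 0: "ba" => no
  Position 1: "ab" => no
  Position 2: "bc" => no
  Position 3: "cb" => no
  Position 4: "ba" => no
  Position 5: "aa" => MATCH
  Position 6: "ab" => no
  Position 7: "bb" => no
Total occurrences: 1

1


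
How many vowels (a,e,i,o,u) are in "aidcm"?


Input: aidcm
Checking each character:
  'a' at position 0: vowel (running total: 1)
  'i' at position 1: vowel (running total: 2)
  'd' at position 2: consonant
  'c' at position 3: consonant
  'm' at position 4: consonant
Total vowels: 2

2


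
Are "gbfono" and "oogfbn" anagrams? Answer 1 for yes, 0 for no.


Strings: "gbfono", "oogfbn"
Sorted first:  bfgnoo
Sorted second: bfgnoo
Sorted forms match => anagrams

1


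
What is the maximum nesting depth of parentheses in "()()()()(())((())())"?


Input: "()()()()(())((())())"
Tracking depth:
  Position 0 '(': depth becomes 1
  Position 1 ')': depth becomes 0
  Position 2 '(': depth becomes 1
  Position 3 ')': depth becomes 0
  Position 4 '(': depth becomes 1
  Position 5 ')': depth becomes 0
  Position 6 '(': depth becomes 1
  Position 7 ')': depth becomes 0
  Position 8 '(': depth becomes 1
  Position 9 '(': depth becomes 2
  Position 10 ')': depth becomes 1
  Position 11 ')': depth becomes 0
  Position 12 '(': depth becomes 1
  Position 13 '(': depth becomes 2
  Position 14 '(': depth becomes 3
  Position 15 ')': depth becomes 2
  Position 16 ')': depth becomes 1
  Position 17 '(': depth becomes 2
  Position 18 ')': depth becomes 1
  Position 19 ')': depth becomes 0
Maximum depth reached: 3

3


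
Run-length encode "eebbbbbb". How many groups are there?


Input: eebbbbbb
Scanning for consecutive runs:
  Group 1: 'e' x 2 (positions 0-1)
  Group 2: 'b' x 6 (positions 2-7)
Total groups: 2

2


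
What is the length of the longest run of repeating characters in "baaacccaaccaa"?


Input: "baaacccaaccaa"
Scanning for longest run:
  Position 1 ('a'): new char, reset run to 1
  Position 2 ('a'): continues run of 'a', length=2
  Position 3 ('a'): continues run of 'a', length=3
  Position 4 ('c'): new char, reset run to 1
  Position 5 ('c'): continues run of 'c', length=2
  Position 6 ('c'): continues run of 'c', length=3
  Position 7 ('a'): new char, reset run to 1
  Position 8 ('a'): continues run of 'a', length=2
  Position 9 ('c'): new char, reset run to 1
  Position 10 ('c'): continues run of 'c', length=2
  Position 11 ('a'): new char, reset run to 1
  Position 12 ('a'): continues run of 'a', length=2
Longest run: 'a' with length 3

3


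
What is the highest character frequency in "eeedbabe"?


Input: eeedbabe
Character counts:
  'a': 1
  'b': 2
  'd': 1
  'e': 4
Maximum frequency: 4

4


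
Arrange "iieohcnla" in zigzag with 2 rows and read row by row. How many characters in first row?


Zigzag "iieohcnla" into 2 rows:
Placing characters:
  'i' => row 0
  'i' => row 1
  'e' => row 0
  'o' => row 1
  'h' => row 0
  'c' => row 1
  'n' => row 0
  'l' => row 1
  'a' => row 0
Rows:
  Row 0: "iehna"
  Row 1: "iocl"
First row length: 5

5


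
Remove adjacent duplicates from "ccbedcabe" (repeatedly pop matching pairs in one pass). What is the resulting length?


Input: ccbedcabe
Stack-based adjacent duplicate removal:
  Read 'c': push. Stack: c
  Read 'c': matches stack top 'c' => pop. Stack: (empty)
  Read 'b': push. Stack: b
  Read 'e': push. Stack: be
  Read 'd': push. Stack: bed
  Read 'c': push. Stack: bedc
  Read 'a': push. Stack: bedca
  Read 'b': push. Stack: bedcab
  Read 'e': push. Stack: bedcabe
Final stack: "bedcabe" (length 7)

7


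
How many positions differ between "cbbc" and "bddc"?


Comparing "cbbc" and "bddc" position by position:
  Position 0: 'c' vs 'b' => DIFFER
  Position 1: 'b' vs 'd' => DIFFER
  Position 2: 'b' vs 'd' => DIFFER
  Position 3: 'c' vs 'c' => same
Positions that differ: 3

3


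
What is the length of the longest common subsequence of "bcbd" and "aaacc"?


LCS of "bcbd" and "aaacc"
DP table:
           a    a    a    c    c
      0    0    0    0    0    0
  b   0    0    0    0    0    0
  c   0    0    0    0    1    1
  b   0    0    0    0    1    1
  d   0    0    0    0    1    1
LCS length = dp[4][5] = 1

1


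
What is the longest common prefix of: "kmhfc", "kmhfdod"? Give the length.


Words: kmhfc, kmhfdod
  Position 0: all 'k' => match
  Position 1: all 'm' => match
  Position 2: all 'h' => match
  Position 3: all 'f' => match
  Position 4: ('c', 'd') => mismatch, stop
LCP = "kmhf" (length 4)

4


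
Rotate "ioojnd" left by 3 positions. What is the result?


Input: "ioojnd", rotate left by 3
First 3 characters: "ioo"
Remaining characters: "jnd"
Concatenate remaining + first: "jnd" + "ioo" = "jndioo"

jndioo


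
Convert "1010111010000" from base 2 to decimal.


Input: "1010111010000" in base 2
Positional expansion:
  Digit '1' (value 1) x 2^12 = 4096
  Digit '0' (value 0) x 2^11 = 0
  Digit '1' (value 1) x 2^10 = 1024
  Digit '0' (value 0) x 2^9 = 0
  Digit '1' (value 1) x 2^8 = 256
  Digit '1' (value 1) x 2^7 = 128
  Digit '1' (value 1) x 2^6 = 64
  Digit '0' (value 0) x 2^5 = 0
  Digit '1' (value 1) x 2^4 = 16
  Digit '0' (value 0) x 2^3 = 0
  Digit '0' (value 0) x 2^2 = 0
  Digit '0' (value 0) x 2^1 = 0
  Digit '0' (value 0) x 2^0 = 0
Sum = 5584

5584


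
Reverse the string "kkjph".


Input: kkjph
Reading characters right to left:
  Position 4: 'h'
  Position 3: 'p'
  Position 2: 'j'
  Position 1: 'k'
  Position 0: 'k'
Reversed: hpjkk

hpjkk


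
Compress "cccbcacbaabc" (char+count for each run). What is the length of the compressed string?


Input: cccbcacbaabc
Runs:
  'c' x 3 => "c3"
  'b' x 1 => "b1"
  'c' x 1 => "c1"
  'a' x 1 => "a1"
  'c' x 1 => "c1"
  'b' x 1 => "b1"
  'a' x 2 => "a2"
  'b' x 1 => "b1"
  'c' x 1 => "c1"
Compressed: "c3b1c1a1c1b1a2b1c1"
Compressed length: 18

18


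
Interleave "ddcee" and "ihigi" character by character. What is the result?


Interleaving "ddcee" and "ihigi":
  Position 0: 'd' from first, 'i' from second => "di"
  Position 1: 'd' from first, 'h' from second => "dh"
  Position 2: 'c' from first, 'i' from second => "ci"
  Position 3: 'e' from first, 'g' from second => "eg"
  Position 4: 'e' from first, 'i' from second => "ei"
Result: didhciegei

didhciegei


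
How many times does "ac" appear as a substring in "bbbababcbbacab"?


Searching for "ac" in "bbbababcbbacab"
Scanning each position:
  Position 0: "bb" => no
  Position 1: "bb" => no
  Position 2: "ba" => no
  Position 3: "ab" => no
  Position 4: "ba" => no
  Position 5: "ab" => no
  Position 6: "bc" => no
  Position 7: "cb" => no
  Position 8: "bb" => no
  Position 9: "ba" => no
  Position 10: "ac" => MATCH
  Position 11: "ca" => no
  Position 12: "ab" => no
Total occurrences: 1

1


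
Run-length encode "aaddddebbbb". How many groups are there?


Input: aaddddebbbb
Scanning for consecutive runs:
  Group 1: 'a' x 2 (positions 0-1)
  Group 2: 'd' x 4 (positions 2-5)
  Group 3: 'e' x 1 (positions 6-6)
  Group 4: 'b' x 4 (positions 7-10)
Total groups: 4

4


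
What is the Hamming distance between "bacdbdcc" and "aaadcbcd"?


Comparing "bacdbdcc" and "aaadcbcd" position by position:
  Position 0: 'b' vs 'a' => differ
  Position 1: 'a' vs 'a' => same
  Position 2: 'c' vs 'a' => differ
  Position 3: 'd' vs 'd' => same
  Position 4: 'b' vs 'c' => differ
  Position 5: 'd' vs 'b' => differ
  Position 6: 'c' vs 'c' => same
  Position 7: 'c' vs 'd' => differ
Total differences (Hamming distance): 5

5


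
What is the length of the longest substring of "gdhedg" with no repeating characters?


Input: "gdhedg"
Sliding window (track last position of each char):
  Position 0 ('g'): window [0,0] length 1 -- new best
  Position 1 ('d'): window [0,1] length 2 -- new best
  Position 2 ('h'): window [0,2] length 3 -- new best
  Position 3 ('e'): window [0,3] length 4 -- new best
  Position 4 ('d'): repeat (last at 1), move window start to 2
  Position 4 ('d'): window [2,4] length 3
  Position 5 ('g'): window [2,5] length 4
Longest substring with no repeats: "gdhe" with length 4

4


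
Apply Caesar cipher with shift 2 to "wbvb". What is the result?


Caesar cipher: shift "wbvb" by 2
  'w' (pos 22) + 2 = pos 24 = 'y'
  'b' (pos 1) + 2 = pos 3 = 'd'
  'v' (pos 21) + 2 = pos 23 = 'x'
  'b' (pos 1) + 2 = pos 3 = 'd'
Result: ydxd

ydxd


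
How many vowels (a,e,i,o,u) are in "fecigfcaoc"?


Input: fecigfcaoc
Checking each character:
  'f' at position 0: consonant
  'e' at position 1: vowel (running total: 1)
  'c' at position 2: consonant
  'i' at position 3: vowel (running total: 2)
  'g' at position 4: consonant
  'f' at position 5: consonant
  'c' at position 6: consonant
  'a' at position 7: vowel (running total: 3)
  'o' at position 8: vowel (running total: 4)
  'c' at position 9: consonant
Total vowels: 4

4


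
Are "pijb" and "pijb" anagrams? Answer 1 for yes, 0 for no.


Strings: "pijb", "pijb"
Sorted first:  bijp
Sorted second: bijp
Sorted forms match => anagrams

1


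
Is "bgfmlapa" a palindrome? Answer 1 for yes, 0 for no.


Input: bgfmlapa
Reversed: apalmfgb
  Compare pos 0 ('b') with pos 7 ('a'): MISMATCH
  Compare pos 1 ('g') with pos 6 ('p'): MISMATCH
  Compare pos 2 ('f') with pos 5 ('a'): MISMATCH
  Compare pos 3 ('m') with pos 4 ('l'): MISMATCH
Result: not a palindrome

0


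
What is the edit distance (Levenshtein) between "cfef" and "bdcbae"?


Computing edit distance: "cfef" -> "bdcbae"
DP table:
           b    d    c    b    a    e
      0    1    2    3    4    5    6
  c   1    1    2    2    3    4    5
  f   2    2    2    3    3    4    5
  e   3    3    3    3    4    4    4
  f   4    4    4    4    4    5    5
Edit distance = dp[4][6] = 5

5


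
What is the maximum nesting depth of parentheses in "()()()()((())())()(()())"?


Input: "()()()()((())())()(()())"
Tracking depth:
  Position 0 '(': depth becomes 1
  Position 1 ')': depth becomes 0
  Position 2 '(': depth becomes 1
  Position 3 ')': depth becomes 0
  Position 4 '(': depth becomes 1
  Position 5 ')': depth becomes 0
  Position 6 '(': depth becomes 1
  Position 7 ')': depth becomes 0
  Position 8 '(': depth becomes 1
  Position 9 '(': depth becomes 2
  Position 10 '(': depth becomes 3
  Position 11 ')': depth becomes 2
  Position 12 ')': depth becomes 1
  Position 13 '(': depth becomes 2
  Position 14 ')': depth becomes 1
  Position 15 ')': depth becomes 0
  Position 16 '(': depth becomes 1
  Position 17 ')': depth becomes 0
  Position 18 '(': depth becomes 1
  Position 19 '(': depth becomes 2
  Position 20 ')': depth becomes 1
  Position 21 '(': depth becomes 2
  Position 22 ')': depth becomes 1
  Position 23 ')': depth becomes 0
Maximum depth reached: 3

3


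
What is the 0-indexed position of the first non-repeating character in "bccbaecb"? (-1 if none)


Input: bccbaecb
Character frequencies:
  'a': 1
  'b': 3
  'c': 3
  'e': 1
Scanning left to right for freq == 1:
  Position 0 ('b'): freq=3, skip
  Position 1 ('c'): freq=3, skip
  Position 2 ('c'): freq=3, skip
  Position 3 ('b'): freq=3, skip
  Position 4 ('a'): unique! => answer = 4

4


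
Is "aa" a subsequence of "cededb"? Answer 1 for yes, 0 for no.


Check if "aa" is a subsequence of "cededb"
Greedy scan:
  Position 0 ('c'): no match needed
  Position 1 ('e'): no match needed
  Position 2 ('d'): no match needed
  Position 3 ('e'): no match needed
  Position 4 ('d'): no match needed
  Position 5 ('b'): no match needed
Only matched 0/2 characters => not a subsequence

0


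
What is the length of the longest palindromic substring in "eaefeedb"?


Input: "eaefeedb"
Checking substrings for palindromes:
  [0:3] "eae" (len 3) => palindrome
  [2:5] "efe" (len 3) => palindrome
  [4:6] "ee" (len 2) => palindrome
Longest palindromic substring: "eae" with length 3

3


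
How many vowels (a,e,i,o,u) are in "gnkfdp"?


Input: gnkfdp
Checking each character:
  'g' at position 0: consonant
  'n' at position 1: consonant
  'k' at position 2: consonant
  'f' at position 3: consonant
  'd' at position 4: consonant
  'p' at position 5: consonant
Total vowels: 0

0


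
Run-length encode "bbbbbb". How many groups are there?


Input: bbbbbb
Scanning for consecutive runs:
  Group 1: 'b' x 6 (positions 0-5)
Total groups: 1

1


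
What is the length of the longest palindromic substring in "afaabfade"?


Input: "afaabfade"
Checking substrings for palindromes:
  [0:3] "afa" (len 3) => palindrome
  [2:4] "aa" (len 2) => palindrome
Longest palindromic substring: "afa" with length 3

3


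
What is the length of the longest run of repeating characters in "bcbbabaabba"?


Input: "bcbbabaabba"
Scanning for longest run:
  Position 1 ('c'): new char, reset run to 1
  Position 2 ('b'): new char, reset run to 1
  Position 3 ('b'): continues run of 'b', length=2
  Position 4 ('a'): new char, reset run to 1
  Position 5 ('b'): new char, reset run to 1
  Position 6 ('a'): new char, reset run to 1
  Position 7 ('a'): continues run of 'a', length=2
  Position 8 ('b'): new char, reset run to 1
  Position 9 ('b'): continues run of 'b', length=2
  Position 10 ('a'): new char, reset run to 1
Longest run: 'b' with length 2

2


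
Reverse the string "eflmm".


Input: eflmm
Reading characters right to left:
  Position 4: 'm'
  Position 3: 'm'
  Position 2: 'l'
  Position 1: 'f'
  Position 0: 'e'
Reversed: mmlfe

mmlfe


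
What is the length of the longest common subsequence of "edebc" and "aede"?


LCS of "edebc" and "aede"
DP table:
           a    e    d    e
      0    0    0    0    0
  e   0    0    1    1    1
  d   0    0    1    2    2
  e   0    0    1    2    3
  b   0    0    1    2    3
  c   0    0    1    2    3
LCS length = dp[5][4] = 3

3


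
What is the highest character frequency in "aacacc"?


Input: aacacc
Character counts:
  'a': 3
  'c': 3
Maximum frequency: 3

3


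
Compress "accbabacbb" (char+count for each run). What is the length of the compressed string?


Input: accbabacbb
Runs:
  'a' x 1 => "a1"
  'c' x 2 => "c2"
  'b' x 1 => "b1"
  'a' x 1 => "a1"
  'b' x 1 => "b1"
  'a' x 1 => "a1"
  'c' x 1 => "c1"
  'b' x 2 => "b2"
Compressed: "a1c2b1a1b1a1c1b2"
Compressed length: 16

16


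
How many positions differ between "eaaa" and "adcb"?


Comparing "eaaa" and "adcb" position by position:
  Position 0: 'e' vs 'a' => DIFFER
  Position 1: 'a' vs 'd' => DIFFER
  Position 2: 'a' vs 'c' => DIFFER
  Position 3: 'a' vs 'b' => DIFFER
Positions that differ: 4

4


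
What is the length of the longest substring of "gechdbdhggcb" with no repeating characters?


Input: "gechdbdhggcb"
Sliding window (track last position of each char):
  Position 0 ('g'): window [0,0] length 1 -- new best
  Position 1 ('e'): window [0,1] length 2 -- new best
  Position 2 ('c'): window [0,2] length 3 -- new best
  Position 3 ('h'): window [0,3] length 4 -- new best
  Position 4 ('d'): window [0,4] length 5 -- new best
  Position 5 ('b'): window [0,5] length 6 -- new best
  Position 6 ('d'): repeat (last at 4), move window start to 5
  Position 6 ('d'): window [5,6] length 2
  Position 7 ('h'): window [5,7] length 3
  Position 8 ('g'): window [5,8] length 4
  Position 9 ('g'): repeat (last at 8), move window start to 9
  Position 9 ('g'): window [9,9] length 1
  Position 10 ('c'): window [9,10] length 2
  Position 11 ('b'): window [9,11] length 3
Longest substring with no repeats: "gechdb" with length 6

6


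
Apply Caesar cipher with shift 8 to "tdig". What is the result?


Caesar cipher: shift "tdig" by 8
  't' (pos 19) + 8 = pos 1 = 'b'
  'd' (pos 3) + 8 = pos 11 = 'l'
  'i' (pos 8) + 8 = pos 16 = 'q'
  'g' (pos 6) + 8 = pos 14 = 'o'
Result: blqo

blqo


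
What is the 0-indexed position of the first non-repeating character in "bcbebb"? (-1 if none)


Input: bcbebb
Character frequencies:
  'b': 4
  'c': 1
  'e': 1
Scanning left to right for freq == 1:
  Position 0 ('b'): freq=4, skip
  Position 1 ('c'): unique! => answer = 1

1


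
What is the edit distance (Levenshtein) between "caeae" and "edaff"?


Computing edit distance: "caeae" -> "edaff"
DP table:
           e    d    a    f    f
      0    1    2    3    4    5
  c   1    1    2    3    4    5
  a   2    2    2    2    3    4
  e   3    2    3    3    3    4
  a   4    3    3    3    4    4
  e   5    4    4    4    4    5
Edit distance = dp[5][5] = 5

5


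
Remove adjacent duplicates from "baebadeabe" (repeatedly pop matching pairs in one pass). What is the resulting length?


Input: baebadeabe
Stack-based adjacent duplicate removal:
  Read 'b': push. Stack: b
  Read 'a': push. Stack: ba
  Read 'e': push. Stack: bae
  Read 'b': push. Stack: baeb
  Read 'a': push. Stack: baeba
  Read 'd': push. Stack: baebad
  Read 'e': push. Stack: baebade
  Read 'a': push. Stack: baebadea
  Read 'b': push. Stack: baebadeab
  Read 'e': push. Stack: baebadeabe
Final stack: "baebadeabe" (length 10)

10


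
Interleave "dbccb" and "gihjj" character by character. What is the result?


Interleaving "dbccb" and "gihjj":
  Position 0: 'd' from first, 'g' from second => "dg"
  Position 1: 'b' from first, 'i' from second => "bi"
  Position 2: 'c' from first, 'h' from second => "ch"
  Position 3: 'c' from first, 'j' from second => "cj"
  Position 4: 'b' from first, 'j' from second => "bj"
Result: dgbichcjbj

dgbichcjbj


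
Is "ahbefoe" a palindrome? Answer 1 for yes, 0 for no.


Input: ahbefoe
Reversed: eofebha
  Compare pos 0 ('a') with pos 6 ('e'): MISMATCH
  Compare pos 1 ('h') with pos 5 ('o'): MISMATCH
  Compare pos 2 ('b') with pos 4 ('f'): MISMATCH
Result: not a palindrome

0


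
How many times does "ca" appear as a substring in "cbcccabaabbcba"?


Searching for "ca" in "cbcccabaabbcba"
Scanning each position:
  Position 0: "cb" => no
  Position 1: "bc" => no
  Position 2: "cc" => no
  Position 3: "cc" => no
  Position 4: "ca" => MATCH
  Position 5: "ab" => no
  Position 6: "ba" => no
  Position 7: "aa" => no
  Position 8: "ab" => no
  Position 9: "bb" => no
  Position 10: "bc" => no
  Position 11: "cb" => no
  Position 12: "ba" => no
Total occurrences: 1

1


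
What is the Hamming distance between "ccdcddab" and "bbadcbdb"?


Comparing "ccdcddab" and "bbadcbdb" position by position:
  Position 0: 'c' vs 'b' => differ
  Position 1: 'c' vs 'b' => differ
  Position 2: 'd' vs 'a' => differ
  Position 3: 'c' vs 'd' => differ
  Position 4: 'd' vs 'c' => differ
  Position 5: 'd' vs 'b' => differ
  Position 6: 'a' vs 'd' => differ
  Position 7: 'b' vs 'b' => same
Total differences (Hamming distance): 7

7


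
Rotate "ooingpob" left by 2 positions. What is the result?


Input: "ooingpob", rotate left by 2
First 2 characters: "oo"
Remaining characters: "ingpob"
Concatenate remaining + first: "ingpob" + "oo" = "ingpoboo"

ingpoboo


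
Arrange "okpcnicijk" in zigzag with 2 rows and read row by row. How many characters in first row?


Zigzag "okpcnicijk" into 2 rows:
Placing characters:
  'o' => row 0
  'k' => row 1
  'p' => row 0
  'c' => row 1
  'n' => row 0
  'i' => row 1
  'c' => row 0
  'i' => row 1
  'j' => row 0
  'k' => row 1
Rows:
  Row 0: "opncj"
  Row 1: "kciik"
First row length: 5

5


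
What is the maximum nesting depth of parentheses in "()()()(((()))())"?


Input: "()()()(((()))())"
Tracking depth:
  Position 0 '(': depth becomes 1
  Position 1 ')': depth becomes 0
  Position 2 '(': depth becomes 1
  Position 3 ')': depth becomes 0
  Position 4 '(': depth becomes 1
  Position 5 ')': depth becomes 0
  Position 6 '(': depth becomes 1
  Position 7 '(': depth becomes 2
  Position 8 '(': depth becomes 3
  Position 9 '(': depth becomes 4
  Position 10 ')': depth becomes 3
  Position 11 ')': depth becomes 2
  Position 12 ')': depth becomes 1
  Position 13 '(': depth becomes 2
  Position 14 ')': depth becomes 1
  Position 15 ')': depth becomes 0
Maximum depth reached: 4

4


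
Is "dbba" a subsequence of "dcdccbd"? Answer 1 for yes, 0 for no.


Check if "dbba" is a subsequence of "dcdccbd"
Greedy scan:
  Position 0 ('d'): matches sub[0] = 'd'
  Position 1 ('c'): no match needed
  Position 2 ('d'): no match needed
  Position 3 ('c'): no match needed
  Position 4 ('c'): no match needed
  Position 5 ('b'): matches sub[1] = 'b'
  Position 6 ('d'): no match needed
Only matched 2/4 characters => not a subsequence

0


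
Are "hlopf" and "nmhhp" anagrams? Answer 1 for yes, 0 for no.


Strings: "hlopf", "nmhhp"
Sorted first:  fhlop
Sorted second: hhmnp
Differ at position 0: 'f' vs 'h' => not anagrams

0


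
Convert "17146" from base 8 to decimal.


Input: "17146" in base 8
Positional expansion:
  Digit '1' (value 1) x 8^4 = 4096
  Digit '7' (value 7) x 8^3 = 3584
  Digit '1' (value 1) x 8^2 = 64
  Digit '4' (value 4) x 8^1 = 32
  Digit '6' (value 6) x 8^0 = 6
Sum = 7782

7782


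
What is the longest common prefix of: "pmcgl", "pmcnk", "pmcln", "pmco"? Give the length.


Words: pmcgl, pmcnk, pmcln, pmco
  Position 0: all 'p' => match
  Position 1: all 'm' => match
  Position 2: all 'c' => match
  Position 3: ('g', 'n', 'l', 'o') => mismatch, stop
LCP = "pmc" (length 3)

3


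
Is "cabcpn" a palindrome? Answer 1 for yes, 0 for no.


Input: cabcpn
Reversed: npcbac
  Compare pos 0 ('c') with pos 5 ('n'): MISMATCH
  Compare pos 1 ('a') with pos 4 ('p'): MISMATCH
  Compare pos 2 ('b') with pos 3 ('c'): MISMATCH
Result: not a palindrome

0


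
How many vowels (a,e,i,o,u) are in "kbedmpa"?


Input: kbedmpa
Checking each character:
  'k' at position 0: consonant
  'b' at position 1: consonant
  'e' at position 2: vowel (running total: 1)
  'd' at position 3: consonant
  'm' at position 4: consonant
  'p' at position 5: consonant
  'a' at position 6: vowel (running total: 2)
Total vowels: 2

2


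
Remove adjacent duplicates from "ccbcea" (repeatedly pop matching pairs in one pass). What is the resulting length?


Input: ccbcea
Stack-based adjacent duplicate removal:
  Read 'c': push. Stack: c
  Read 'c': matches stack top 'c' => pop. Stack: (empty)
  Read 'b': push. Stack: b
  Read 'c': push. Stack: bc
  Read 'e': push. Stack: bce
  Read 'a': push. Stack: bcea
Final stack: "bcea" (length 4)

4


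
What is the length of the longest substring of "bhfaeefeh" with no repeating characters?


Input: "bhfaeefeh"
Sliding window (track last position of each char):
  Position 0 ('b'): window [0,0] length 1 -- new best
  Position 1 ('h'): window [0,1] length 2 -- new best
  Position 2 ('f'): window [0,2] length 3 -- new best
  Position 3 ('a'): window [0,3] length 4 -- new best
  Position 4 ('e'): window [0,4] length 5 -- new best
  Position 5 ('e'): repeat (last at 4), move window start to 5
  Position 5 ('e'): window [5,5] length 1
  Position 6 ('f'): window [5,6] length 2
  Position 7 ('e'): repeat (last at 5), move window start to 6
  Position 7 ('e'): window [6,7] length 2
  Position 8 ('h'): window [6,8] length 3
Longest substring with no repeats: "bhfae" with length 5

5


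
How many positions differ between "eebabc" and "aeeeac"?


Comparing "eebabc" and "aeeeac" position by position:
  Position 0: 'e' vs 'a' => DIFFER
  Position 1: 'e' vs 'e' => same
  Position 2: 'b' vs 'e' => DIFFER
  Position 3: 'a' vs 'e' => DIFFER
  Position 4: 'b' vs 'a' => DIFFER
  Position 5: 'c' vs 'c' => same
Positions that differ: 4

4


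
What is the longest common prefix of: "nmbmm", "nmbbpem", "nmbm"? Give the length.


Words: nmbmm, nmbbpem, nmbm
  Position 0: all 'n' => match
  Position 1: all 'm' => match
  Position 2: all 'b' => match
  Position 3: ('m', 'b', 'm') => mismatch, stop
LCP = "nmb" (length 3)

3
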